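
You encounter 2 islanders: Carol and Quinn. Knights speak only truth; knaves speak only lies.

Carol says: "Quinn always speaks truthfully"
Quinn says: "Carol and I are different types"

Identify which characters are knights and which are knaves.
Carol is a knave.
Quinn is a knave.

Verification:
- Carol (knave) says "Quinn always speaks truthfully" - this is FALSE (a lie) because Quinn is a knave.
- Quinn (knave) says "Carol and I are different types" - this is FALSE (a lie) because Quinn is a knave and Carol is a knave.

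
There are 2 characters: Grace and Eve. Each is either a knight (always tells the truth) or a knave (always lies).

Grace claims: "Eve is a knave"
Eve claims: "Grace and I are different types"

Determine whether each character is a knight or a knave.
Grace is a knave.
Eve is a knight.

Verification:
- Grace (knave) says "Eve is a knave" - this is FALSE (a lie) because Eve is a knight.
- Eve (knight) says "Grace and I are different types" - this is TRUE because Eve is a knight and Grace is a knave.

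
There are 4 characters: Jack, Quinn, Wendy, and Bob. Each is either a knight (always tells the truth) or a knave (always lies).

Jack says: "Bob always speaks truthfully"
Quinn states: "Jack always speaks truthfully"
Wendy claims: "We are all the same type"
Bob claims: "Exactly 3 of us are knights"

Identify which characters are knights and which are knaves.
Jack is a knight.
Quinn is a knight.
Wendy is a knave.
Bob is a knight.

Verification:
- Jack (knight) says "Bob always speaks truthfully" - this is TRUE because Bob is a knight.
- Quinn (knight) says "Jack always speaks truthfully" - this is TRUE because Jack is a knight.
- Wendy (knave) says "We are all the same type" - this is FALSE (a lie) because Jack, Quinn, and Bob are knights and Wendy is a knave.
- Bob (knight) says "Exactly 3 of us are knights" - this is TRUE because there are 3 knights.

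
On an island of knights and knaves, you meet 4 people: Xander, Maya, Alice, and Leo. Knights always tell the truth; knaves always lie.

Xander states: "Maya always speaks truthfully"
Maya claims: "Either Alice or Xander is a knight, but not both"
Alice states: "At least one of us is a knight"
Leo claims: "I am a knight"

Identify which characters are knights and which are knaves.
Xander is a knave.
Maya is a knave.
Alice is a knave.
Leo is a knave.

Verification:
- Xander (knave) says "Maya always speaks truthfully" - this is FALSE (a lie) because Maya is a knave.
- Maya (knave) says "Either Alice or Xander is a knight, but not both" - this is FALSE (a lie) because Alice is a knave and Xander is a knave.
- Alice (knave) says "At least one of us is a knight" - this is FALSE (a lie) because no one is a knight.
- Leo (knave) says "I am a knight" - this is FALSE (a lie) because Leo is a knave.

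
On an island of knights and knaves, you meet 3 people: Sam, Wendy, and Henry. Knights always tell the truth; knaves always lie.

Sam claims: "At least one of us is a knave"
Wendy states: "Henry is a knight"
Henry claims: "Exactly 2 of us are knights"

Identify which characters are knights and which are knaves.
Sam is a knight.
Wendy is a knave.
Henry is a knave.

Verification:
- Sam (knight) says "At least one of us is a knave" - this is TRUE because Wendy and Henry are knaves.
- Wendy (knave) says "Henry is a knight" - this is FALSE (a lie) because Henry is a knave.
- Henry (knave) says "Exactly 2 of us are knights" - this is FALSE (a lie) because there are 1 knights.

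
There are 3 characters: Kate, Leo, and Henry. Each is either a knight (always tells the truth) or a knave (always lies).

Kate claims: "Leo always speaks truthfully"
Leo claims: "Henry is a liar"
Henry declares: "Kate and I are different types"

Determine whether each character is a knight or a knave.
Kate is a knave.
Leo is a knave.
Henry is a knight.

Verification:
- Kate (knave) says "Leo always speaks truthfully" - this is FALSE (a lie) because Leo is a knave.
- Leo (knave) says "Henry is a liar" - this is FALSE (a lie) because Henry is a knight.
- Henry (knight) says "Kate and I are different types" - this is TRUE because Henry is a knight and Kate is a knave.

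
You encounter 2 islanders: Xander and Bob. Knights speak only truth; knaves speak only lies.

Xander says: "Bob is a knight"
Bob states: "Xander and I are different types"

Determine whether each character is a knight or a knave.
Xander is a knave.
Bob is a knave.

Verification:
- Xander (knave) says "Bob is a knight" - this is FALSE (a lie) because Bob is a knave.
- Bob (knave) says "Xander and I are different types" - this is FALSE (a lie) because Bob is a knave and Xander is a knave.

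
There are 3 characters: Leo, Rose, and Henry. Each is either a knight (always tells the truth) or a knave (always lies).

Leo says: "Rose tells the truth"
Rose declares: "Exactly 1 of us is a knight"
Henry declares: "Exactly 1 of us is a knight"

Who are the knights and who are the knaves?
Leo is a knave.
Rose is a knave.
Henry is a knave.

Verification:
- Leo (knave) says "Rose tells the truth" - this is FALSE (a lie) because Rose is a knave.
- Rose (knave) says "Exactly 1 of us is a knight" - this is FALSE (a lie) because there are 0 knights.
- Henry (knave) says "Exactly 1 of us is a knight" - this is FALSE (a lie) because there are 0 knights.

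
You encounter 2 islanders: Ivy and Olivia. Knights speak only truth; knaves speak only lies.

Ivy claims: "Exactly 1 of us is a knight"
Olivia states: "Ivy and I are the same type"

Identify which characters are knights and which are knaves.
Ivy is a knight.
Olivia is a knave.

Verification:
- Ivy (knight) says "Exactly 1 of us is a knight" - this is TRUE because there are 1 knights.
- Olivia (knave) says "Ivy and I are the same type" - this is FALSE (a lie) because Olivia is a knave and Ivy is a knight.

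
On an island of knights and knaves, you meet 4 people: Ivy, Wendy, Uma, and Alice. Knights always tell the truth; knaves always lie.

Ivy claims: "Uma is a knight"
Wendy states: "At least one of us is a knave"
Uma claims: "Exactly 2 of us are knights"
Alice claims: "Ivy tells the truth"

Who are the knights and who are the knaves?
Ivy is a knave.
Wendy is a knight.
Uma is a knave.
Alice is a knave.

Verification:
- Ivy (knave) says "Uma is a knight" - this is FALSE (a lie) because Uma is a knave.
- Wendy (knight) says "At least one of us is a knave" - this is TRUE because Ivy, Uma, and Alice are knaves.
- Uma (knave) says "Exactly 2 of us are knights" - this is FALSE (a lie) because there are 1 knights.
- Alice (knave) says "Ivy tells the truth" - this is FALSE (a lie) because Ivy is a knave.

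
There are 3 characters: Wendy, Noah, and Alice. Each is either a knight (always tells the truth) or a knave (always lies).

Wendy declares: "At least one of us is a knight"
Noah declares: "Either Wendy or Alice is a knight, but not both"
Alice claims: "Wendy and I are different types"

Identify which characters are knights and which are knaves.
Wendy is a knave.
Noah is a knave.
Alice is a knave.

Verification:
- Wendy (knave) says "At least one of us is a knight" - this is FALSE (a lie) because no one is a knight.
- Noah (knave) says "Either Wendy or Alice is a knight, but not both" - this is FALSE (a lie) because Wendy is a knave and Alice is a knave.
- Alice (knave) says "Wendy and I are different types" - this is FALSE (a lie) because Alice is a knave and Wendy is a knave.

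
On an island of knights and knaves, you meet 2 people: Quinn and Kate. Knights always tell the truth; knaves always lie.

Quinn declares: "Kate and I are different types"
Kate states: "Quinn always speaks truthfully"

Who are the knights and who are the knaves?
Quinn is a knave.
Kate is a knave.

Verification:
- Quinn (knave) says "Kate and I are different types" - this is FALSE (a lie) because Quinn is a knave and Kate is a knave.
- Kate (knave) says "Quinn always speaks truthfully" - this is FALSE (a lie) because Quinn is a knave.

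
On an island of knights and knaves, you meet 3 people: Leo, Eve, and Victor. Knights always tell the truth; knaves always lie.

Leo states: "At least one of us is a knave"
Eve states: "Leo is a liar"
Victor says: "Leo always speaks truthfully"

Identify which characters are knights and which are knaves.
Leo is a knight.
Eve is a knave.
Victor is a knight.

Verification:
- Leo (knight) says "At least one of us is a knave" - this is TRUE because Eve is a knave.
- Eve (knave) says "Leo is a liar" - this is FALSE (a lie) because Leo is a knight.
- Victor (knight) says "Leo always speaks truthfully" - this is TRUE because Leo is a knight.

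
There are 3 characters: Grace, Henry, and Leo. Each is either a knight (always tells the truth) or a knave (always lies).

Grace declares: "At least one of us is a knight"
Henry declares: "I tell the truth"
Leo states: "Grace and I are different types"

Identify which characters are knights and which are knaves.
Grace is a knave.
Henry is a knave.
Leo is a knave.

Verification:
- Grace (knave) says "At least one of us is a knight" - this is FALSE (a lie) because no one is a knight.
- Henry (knave) says "I tell the truth" - this is FALSE (a lie) because Henry is a knave.
- Leo (knave) says "Grace and I are different types" - this is FALSE (a lie) because Leo is a knave and Grace is a knave.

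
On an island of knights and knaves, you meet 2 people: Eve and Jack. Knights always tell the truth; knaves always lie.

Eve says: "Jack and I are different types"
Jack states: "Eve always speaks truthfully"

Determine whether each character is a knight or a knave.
Eve is a knave.
Jack is a knave.

Verification:
- Eve (knave) says "Jack and I are different types" - this is FALSE (a lie) because Eve is a knave and Jack is a knave.
- Jack (knave) says "Eve always speaks truthfully" - this is FALSE (a lie) because Eve is a knave.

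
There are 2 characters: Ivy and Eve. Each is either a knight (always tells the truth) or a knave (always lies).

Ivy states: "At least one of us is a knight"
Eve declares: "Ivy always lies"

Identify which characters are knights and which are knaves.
Ivy is a knight.
Eve is a knave.

Verification:
- Ivy (knight) says "At least one of us is a knight" - this is TRUE because Ivy is a knight.
- Eve (knave) says "Ivy always lies" - this is FALSE (a lie) because Ivy is a knight.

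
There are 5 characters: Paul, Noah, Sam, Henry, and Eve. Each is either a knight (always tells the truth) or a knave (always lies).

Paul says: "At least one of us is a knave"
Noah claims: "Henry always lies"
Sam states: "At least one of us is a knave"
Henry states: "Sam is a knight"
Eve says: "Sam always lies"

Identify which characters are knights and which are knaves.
Paul is a knight.
Noah is a knave.
Sam is a knight.
Henry is a knight.
Eve is a knave.

Verification:
- Paul (knight) says "At least one of us is a knave" - this is TRUE because Noah and Eve are knaves.
- Noah (knave) says "Henry always lies" - this is FALSE (a lie) because Henry is a knight.
- Sam (knight) says "At least one of us is a knave" - this is TRUE because Noah and Eve are knaves.
- Henry (knight) says "Sam is a knight" - this is TRUE because Sam is a knight.
- Eve (knave) says "Sam always lies" - this is FALSE (a lie) because Sam is a knight.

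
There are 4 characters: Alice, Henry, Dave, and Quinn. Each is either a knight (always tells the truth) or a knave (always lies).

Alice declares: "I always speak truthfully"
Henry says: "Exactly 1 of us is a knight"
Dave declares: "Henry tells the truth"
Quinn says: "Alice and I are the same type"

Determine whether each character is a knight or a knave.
Alice is a knight.
Henry is a knave.
Dave is a knave.
Quinn is a knight.

Verification:
- Alice (knight) says "I always speak truthfully" - this is TRUE because Alice is a knight.
- Henry (knave) says "Exactly 1 of us is a knight" - this is FALSE (a lie) because there are 2 knights.
- Dave (knave) says "Henry tells the truth" - this is FALSE (a lie) because Henry is a knave.
- Quinn (knight) says "Alice and I are the same type" - this is TRUE because Quinn is a knight and Alice is a knight.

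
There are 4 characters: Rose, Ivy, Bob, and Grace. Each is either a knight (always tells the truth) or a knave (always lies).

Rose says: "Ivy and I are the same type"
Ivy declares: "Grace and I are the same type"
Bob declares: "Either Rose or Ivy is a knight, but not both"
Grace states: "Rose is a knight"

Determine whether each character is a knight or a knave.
Rose is a knight.
Ivy is a knight.
Bob is a knave.
Grace is a knight.

Verification:
- Rose (knight) says "Ivy and I are the same type" - this is TRUE because Rose is a knight and Ivy is a knight.
- Ivy (knight) says "Grace and I are the same type" - this is TRUE because Ivy is a knight and Grace is a knight.
- Bob (knave) says "Either Rose or Ivy is a knight, but not both" - this is FALSE (a lie) because Rose is a knight and Ivy is a knight.
- Grace (knight) says "Rose is a knight" - this is TRUE because Rose is a knight.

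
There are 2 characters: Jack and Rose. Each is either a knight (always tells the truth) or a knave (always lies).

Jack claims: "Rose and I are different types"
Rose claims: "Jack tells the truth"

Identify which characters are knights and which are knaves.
Jack is a knave.
Rose is a knave.

Verification:
- Jack (knave) says "Rose and I are different types" - this is FALSE (a lie) because Jack is a knave and Rose is a knave.
- Rose (knave) says "Jack tells the truth" - this is FALSE (a lie) because Jack is a knave.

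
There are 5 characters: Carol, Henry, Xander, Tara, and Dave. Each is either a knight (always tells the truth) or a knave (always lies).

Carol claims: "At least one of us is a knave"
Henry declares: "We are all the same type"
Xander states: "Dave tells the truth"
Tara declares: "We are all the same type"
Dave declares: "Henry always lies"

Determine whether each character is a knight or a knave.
Carol is a knight.
Henry is a knave.
Xander is a knight.
Tara is a knave.
Dave is a knight.

Verification:
- Carol (knight) says "At least one of us is a knave" - this is TRUE because Henry and Tara are knaves.
- Henry (knave) says "We are all the same type" - this is FALSE (a lie) because Carol, Xander, and Dave are knights and Henry and Tara are knaves.
- Xander (knight) says "Dave tells the truth" - this is TRUE because Dave is a knight.
- Tara (knave) says "We are all the same type" - this is FALSE (a lie) because Carol, Xander, and Dave are knights and Henry and Tara are knaves.
- Dave (knight) says "Henry always lies" - this is TRUE because Henry is a knave.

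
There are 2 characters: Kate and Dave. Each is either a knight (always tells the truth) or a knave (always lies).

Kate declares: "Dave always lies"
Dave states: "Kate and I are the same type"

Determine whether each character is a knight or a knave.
Kate is a knight.
Dave is a knave.

Verification:
- Kate (knight) says "Dave always lies" - this is TRUE because Dave is a knave.
- Dave (knave) says "Kate and I are the same type" - this is FALSE (a lie) because Dave is a knave and Kate is a knight.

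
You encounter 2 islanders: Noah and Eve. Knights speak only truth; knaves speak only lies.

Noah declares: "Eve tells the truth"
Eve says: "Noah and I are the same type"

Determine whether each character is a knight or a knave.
Noah is a knight.
Eve is a knight.

Verification:
- Noah (knight) says "Eve tells the truth" - this is TRUE because Eve is a knight.
- Eve (knight) says "Noah and I are the same type" - this is TRUE because Eve is a knight and Noah is a knight.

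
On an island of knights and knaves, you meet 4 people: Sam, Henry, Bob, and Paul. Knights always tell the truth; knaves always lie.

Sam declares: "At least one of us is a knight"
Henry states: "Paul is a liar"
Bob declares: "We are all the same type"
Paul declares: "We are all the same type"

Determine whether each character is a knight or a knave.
Sam is a knight.
Henry is a knight.
Bob is a knave.
Paul is a knave.

Verification:
- Sam (knight) says "At least one of us is a knight" - this is TRUE because Sam and Henry are knights.
- Henry (knight) says "Paul is a liar" - this is TRUE because Paul is a knave.
- Bob (knave) says "We are all the same type" - this is FALSE (a lie) because Sam and Henry are knights and Bob and Paul are knaves.
- Paul (knave) says "We are all the same type" - this is FALSE (a lie) because Sam and Henry are knights and Bob and Paul are knaves.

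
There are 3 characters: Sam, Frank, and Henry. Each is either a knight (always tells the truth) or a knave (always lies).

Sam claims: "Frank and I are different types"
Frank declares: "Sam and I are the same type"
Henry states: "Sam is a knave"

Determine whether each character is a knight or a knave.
Sam is a knight.
Frank is a knave.
Henry is a knave.

Verification:
- Sam (knight) says "Frank and I are different types" - this is TRUE because Sam is a knight and Frank is a knave.
- Frank (knave) says "Sam and I are the same type" - this is FALSE (a lie) because Frank is a knave and Sam is a knight.
- Henry (knave) says "Sam is a knave" - this is FALSE (a lie) because Sam is a knight.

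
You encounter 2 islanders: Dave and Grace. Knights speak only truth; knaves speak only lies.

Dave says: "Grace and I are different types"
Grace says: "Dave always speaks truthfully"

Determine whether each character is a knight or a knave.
Dave is a knave.
Grace is a knave.

Verification:
- Dave (knave) says "Grace and I are different types" - this is FALSE (a lie) because Dave is a knave and Grace is a knave.
- Grace (knave) says "Dave always speaks truthfully" - this is FALSE (a lie) because Dave is a knave.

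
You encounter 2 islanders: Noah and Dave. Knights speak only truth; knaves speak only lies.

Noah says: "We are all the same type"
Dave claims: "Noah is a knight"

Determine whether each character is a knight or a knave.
Noah is a knight.
Dave is a knight.

Verification:
- Noah (knight) says "We are all the same type" - this is TRUE because Noah and Dave are knights.
- Dave (knight) says "Noah is a knight" - this is TRUE because Noah is a knight.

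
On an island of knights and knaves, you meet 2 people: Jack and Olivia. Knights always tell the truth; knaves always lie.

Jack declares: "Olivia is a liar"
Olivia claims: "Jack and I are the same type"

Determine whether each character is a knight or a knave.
Jack is a knight.
Olivia is a knave.

Verification:
- Jack (knight) says "Olivia is a liar" - this is TRUE because Olivia is a knave.
- Olivia (knave) says "Jack and I are the same type" - this is FALSE (a lie) because Olivia is a knave and Jack is a knight.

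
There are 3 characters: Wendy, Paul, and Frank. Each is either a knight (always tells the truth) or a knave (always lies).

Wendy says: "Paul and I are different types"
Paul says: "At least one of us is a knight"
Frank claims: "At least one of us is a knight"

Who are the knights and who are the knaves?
Wendy is a knave.
Paul is a knave.
Frank is a knave.

Verification:
- Wendy (knave) says "Paul and I are different types" - this is FALSE (a lie) because Wendy is a knave and Paul is a knave.
- Paul (knave) says "At least one of us is a knight" - this is FALSE (a lie) because no one is a knight.
- Frank (knave) says "At least one of us is a knight" - this is FALSE (a lie) because no one is a knight.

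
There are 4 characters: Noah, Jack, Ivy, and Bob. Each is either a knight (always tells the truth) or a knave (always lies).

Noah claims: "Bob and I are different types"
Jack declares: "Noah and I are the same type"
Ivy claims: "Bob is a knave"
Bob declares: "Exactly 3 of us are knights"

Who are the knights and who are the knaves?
Noah is a knight.
Jack is a knave.
Ivy is a knight.
Bob is a knave.

Verification:
- Noah (knight) says "Bob and I are different types" - this is TRUE because Noah is a knight and Bob is a knave.
- Jack (knave) says "Noah and I are the same type" - this is FALSE (a lie) because Jack is a knave and Noah is a knight.
- Ivy (knight) says "Bob is a knave" - this is TRUE because Bob is a knave.
- Bob (knave) says "Exactly 3 of us are knights" - this is FALSE (a lie) because there are 2 knights.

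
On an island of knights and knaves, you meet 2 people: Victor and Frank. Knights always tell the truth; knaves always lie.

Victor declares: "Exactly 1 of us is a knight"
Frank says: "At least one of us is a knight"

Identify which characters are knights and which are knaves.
Victor is a knave.
Frank is a knave.

Verification:
- Victor (knave) says "Exactly 1 of us is a knight" - this is FALSE (a lie) because there are 0 knights.
- Frank (knave) says "At least one of us is a knight" - this is FALSE (a lie) because no one is a knight.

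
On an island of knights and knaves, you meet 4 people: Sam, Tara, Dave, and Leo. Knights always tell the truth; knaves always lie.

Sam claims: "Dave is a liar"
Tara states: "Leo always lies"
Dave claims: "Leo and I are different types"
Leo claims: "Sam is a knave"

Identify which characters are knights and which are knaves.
Sam is a knight.
Tara is a knight.
Dave is a knave.
Leo is a knave.

Verification:
- Sam (knight) says "Dave is a liar" - this is TRUE because Dave is a knave.
- Tara (knight) says "Leo always lies" - this is TRUE because Leo is a knave.
- Dave (knave) says "Leo and I are different types" - this is FALSE (a lie) because Dave is a knave and Leo is a knave.
- Leo (knave) says "Sam is a knave" - this is FALSE (a lie) because Sam is a knight.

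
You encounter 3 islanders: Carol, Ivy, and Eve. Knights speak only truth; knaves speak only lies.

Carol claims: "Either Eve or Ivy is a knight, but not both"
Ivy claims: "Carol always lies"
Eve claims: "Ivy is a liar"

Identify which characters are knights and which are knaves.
Carol is a knight.
Ivy is a knave.
Eve is a knight.

Verification:
- Carol (knight) says "Either Eve or Ivy is a knight, but not both" - this is TRUE because Eve is a knight and Ivy is a knave.
- Ivy (knave) says "Carol always lies" - this is FALSE (a lie) because Carol is a knight.
- Eve (knight) says "Ivy is a liar" - this is TRUE because Ivy is a knave.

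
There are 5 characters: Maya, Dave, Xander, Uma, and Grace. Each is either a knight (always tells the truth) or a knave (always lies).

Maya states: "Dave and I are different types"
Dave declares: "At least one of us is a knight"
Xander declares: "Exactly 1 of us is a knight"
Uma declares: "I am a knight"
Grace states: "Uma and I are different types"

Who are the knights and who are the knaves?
Maya is a knave.
Dave is a knave.
Xander is a knave.
Uma is a knave.
Grace is a knave.

Verification:
- Maya (knave) says "Dave and I are different types" - this is FALSE (a lie) because Maya is a knave and Dave is a knave.
- Dave (knave) says "At least one of us is a knight" - this is FALSE (a lie) because no one is a knight.
- Xander (knave) says "Exactly 1 of us is a knight" - this is FALSE (a lie) because there are 0 knights.
- Uma (knave) says "I am a knight" - this is FALSE (a lie) because Uma is a knave.
- Grace (knave) says "Uma and I are different types" - this is FALSE (a lie) because Grace is a knave and Uma is a knave.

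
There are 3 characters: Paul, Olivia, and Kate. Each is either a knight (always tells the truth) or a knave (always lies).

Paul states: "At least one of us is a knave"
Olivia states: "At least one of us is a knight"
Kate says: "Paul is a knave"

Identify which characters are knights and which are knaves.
Paul is a knight.
Olivia is a knight.
Kate is a knave.

Verification:
- Paul (knight) says "At least one of us is a knave" - this is TRUE because Kate is a knave.
- Olivia (knight) says "At least one of us is a knight" - this is TRUE because Paul and Olivia are knights.
- Kate (knave) says "Paul is a knave" - this is FALSE (a lie) because Paul is a knight.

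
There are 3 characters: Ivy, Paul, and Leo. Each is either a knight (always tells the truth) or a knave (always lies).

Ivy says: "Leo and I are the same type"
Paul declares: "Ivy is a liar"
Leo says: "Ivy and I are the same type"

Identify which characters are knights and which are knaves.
Ivy is a knight.
Paul is a knave.
Leo is a knight.

Verification:
- Ivy (knight) says "Leo and I are the same type" - this is TRUE because Ivy is a knight and Leo is a knight.
- Paul (knave) says "Ivy is a liar" - this is FALSE (a lie) because Ivy is a knight.
- Leo (knight) says "Ivy and I are the same type" - this is TRUE because Leo is a knight and Ivy is a knight.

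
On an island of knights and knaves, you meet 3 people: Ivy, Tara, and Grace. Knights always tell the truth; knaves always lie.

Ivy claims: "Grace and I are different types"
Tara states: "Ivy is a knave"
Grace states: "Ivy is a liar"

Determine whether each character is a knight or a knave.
Ivy is a knight.
Tara is a knave.
Grace is a knave.

Verification:
- Ivy (knight) says "Grace and I are different types" - this is TRUE because Ivy is a knight and Grace is a knave.
- Tara (knave) says "Ivy is a knave" - this is FALSE (a lie) because Ivy is a knight.
- Grace (knave) says "Ivy is a liar" - this is FALSE (a lie) because Ivy is a knight.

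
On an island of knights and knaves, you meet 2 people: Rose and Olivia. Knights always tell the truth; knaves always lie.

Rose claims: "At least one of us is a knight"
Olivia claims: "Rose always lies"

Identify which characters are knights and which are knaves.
Rose is a knight.
Olivia is a knave.

Verification:
- Rose (knight) says "At least one of us is a knight" - this is TRUE because Rose is a knight.
- Olivia (knave) says "Rose always lies" - this is FALSE (a lie) because Rose is a knight.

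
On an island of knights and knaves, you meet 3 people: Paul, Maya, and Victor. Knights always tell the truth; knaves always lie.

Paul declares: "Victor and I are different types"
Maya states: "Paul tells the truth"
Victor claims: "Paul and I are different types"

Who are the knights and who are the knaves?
Paul is a knave.
Maya is a knave.
Victor is a knave.

Verification:
- Paul (knave) says "Victor and I are different types" - this is FALSE (a lie) because Paul is a knave and Victor is a knave.
- Maya (knave) says "Paul tells the truth" - this is FALSE (a lie) because Paul is a knave.
- Victor (knave) says "Paul and I are different types" - this is FALSE (a lie) because Victor is a knave and Paul is a knave.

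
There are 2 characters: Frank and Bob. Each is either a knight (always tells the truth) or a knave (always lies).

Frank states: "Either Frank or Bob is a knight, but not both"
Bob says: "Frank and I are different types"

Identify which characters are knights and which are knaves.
Frank is a knave.
Bob is a knave.

Verification:
- Frank (knave) says "Either Frank or Bob is a knight, but not both" - this is FALSE (a lie) because Frank is a knave and Bob is a knave.
- Bob (knave) says "Frank and I are different types" - this is FALSE (a lie) because Bob is a knave and Frank is a knave.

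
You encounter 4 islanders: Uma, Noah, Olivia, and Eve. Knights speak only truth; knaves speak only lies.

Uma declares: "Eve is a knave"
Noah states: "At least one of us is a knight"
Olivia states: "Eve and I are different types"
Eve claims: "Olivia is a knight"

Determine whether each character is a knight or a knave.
Uma is a knight.
Noah is a knight.
Olivia is a knave.
Eve is a knave.

Verification:
- Uma (knight) says "Eve is a knave" - this is TRUE because Eve is a knave.
- Noah (knight) says "At least one of us is a knight" - this is TRUE because Uma and Noah are knights.
- Olivia (knave) says "Eve and I are different types" - this is FALSE (a lie) because Olivia is a knave and Eve is a knave.
- Eve (knave) says "Olivia is a knight" - this is FALSE (a lie) because Olivia is a knave.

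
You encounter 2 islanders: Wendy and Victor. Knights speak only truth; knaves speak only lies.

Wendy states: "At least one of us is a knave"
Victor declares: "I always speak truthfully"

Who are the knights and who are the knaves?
Wendy is a knight.
Victor is a knave.

Verification:
- Wendy (knight) says "At least one of us is a knave" - this is TRUE because Victor is a knave.
- Victor (knave) says "I always speak truthfully" - this is FALSE (a lie) because Victor is a knave.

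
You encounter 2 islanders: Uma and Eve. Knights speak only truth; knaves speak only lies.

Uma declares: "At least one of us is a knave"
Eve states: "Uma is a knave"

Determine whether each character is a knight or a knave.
Uma is a knight.
Eve is a knave.

Verification:
- Uma (knight) says "At least one of us is a knave" - this is TRUE because Eve is a knave.
- Eve (knave) says "Uma is a knave" - this is FALSE (a lie) because Uma is a knight.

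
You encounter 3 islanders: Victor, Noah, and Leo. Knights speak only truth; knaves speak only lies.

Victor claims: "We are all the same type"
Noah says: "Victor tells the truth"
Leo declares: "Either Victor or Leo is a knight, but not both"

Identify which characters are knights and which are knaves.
Victor is a knave.
Noah is a knave.
Leo is a knight.

Verification:
- Victor (knave) says "We are all the same type" - this is FALSE (a lie) because Leo is a knight and Victor and Noah are knaves.
- Noah (knave) says "Victor tells the truth" - this is FALSE (a lie) because Victor is a knave.
- Leo (knight) says "Either Victor or Leo is a knight, but not both" - this is TRUE because Victor is a knave and Leo is a knight.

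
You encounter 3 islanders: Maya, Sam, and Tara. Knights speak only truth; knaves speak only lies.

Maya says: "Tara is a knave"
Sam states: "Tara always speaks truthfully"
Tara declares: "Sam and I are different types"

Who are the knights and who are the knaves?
Maya is a knight.
Sam is a knave.
Tara is a knave.

Verification:
- Maya (knight) says "Tara is a knave" - this is TRUE because Tara is a knave.
- Sam (knave) says "Tara always speaks truthfully" - this is FALSE (a lie) because Tara is a knave.
- Tara (knave) says "Sam and I are different types" - this is FALSE (a lie) because Tara is a knave and Sam is a knave.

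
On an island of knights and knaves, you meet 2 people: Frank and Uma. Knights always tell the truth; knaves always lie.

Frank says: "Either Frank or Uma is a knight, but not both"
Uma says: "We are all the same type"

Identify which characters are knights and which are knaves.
Frank is a knight.
Uma is a knave.

Verification:
- Frank (knight) says "Either Frank or Uma is a knight, but not both" - this is TRUE because Frank is a knight and Uma is a knave.
- Uma (knave) says "We are all the same type" - this is FALSE (a lie) because Frank is a knight and Uma is a knave.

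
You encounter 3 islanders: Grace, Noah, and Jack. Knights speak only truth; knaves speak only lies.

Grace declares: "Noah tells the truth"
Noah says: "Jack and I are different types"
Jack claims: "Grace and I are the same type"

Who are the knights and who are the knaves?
Grace is a knight.
Noah is a knight.
Jack is a knave.

Verification:
- Grace (knight) says "Noah tells the truth" - this is TRUE because Noah is a knight.
- Noah (knight) says "Jack and I are different types" - this is TRUE because Noah is a knight and Jack is a knave.
- Jack (knave) says "Grace and I are the same type" - this is FALSE (a lie) because Jack is a knave and Grace is a knight.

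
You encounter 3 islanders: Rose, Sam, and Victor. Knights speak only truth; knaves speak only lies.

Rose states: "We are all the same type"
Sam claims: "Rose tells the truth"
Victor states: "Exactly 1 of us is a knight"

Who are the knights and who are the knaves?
Rose is a knave.
Sam is a knave.
Victor is a knight.

Verification:
- Rose (knave) says "We are all the same type" - this is FALSE (a lie) because Victor is a knight and Rose and Sam are knaves.
- Sam (knave) says "Rose tells the truth" - this is FALSE (a lie) because Rose is a knave.
- Victor (knight) says "Exactly 1 of us is a knight" - this is TRUE because there are 1 knights.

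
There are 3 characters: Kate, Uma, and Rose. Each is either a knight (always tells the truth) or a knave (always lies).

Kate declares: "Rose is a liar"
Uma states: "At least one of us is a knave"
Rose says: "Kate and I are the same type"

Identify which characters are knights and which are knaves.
Kate is a knight.
Uma is a knight.
Rose is a knave.

Verification:
- Kate (knight) says "Rose is a liar" - this is TRUE because Rose is a knave.
- Uma (knight) says "At least one of us is a knave" - this is TRUE because Rose is a knave.
- Rose (knave) says "Kate and I are the same type" - this is FALSE (a lie) because Rose is a knave and Kate is a knight.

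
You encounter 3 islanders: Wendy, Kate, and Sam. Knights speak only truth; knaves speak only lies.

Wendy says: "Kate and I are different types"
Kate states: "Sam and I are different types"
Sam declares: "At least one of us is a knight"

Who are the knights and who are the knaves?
Wendy is a knave.
Kate is a knave.
Sam is a knave.

Verification:
- Wendy (knave) says "Kate and I are different types" - this is FALSE (a lie) because Wendy is a knave and Kate is a knave.
- Kate (knave) says "Sam and I are different types" - this is FALSE (a lie) because Kate is a knave and Sam is a knave.
- Sam (knave) says "At least one of us is a knight" - this is FALSE (a lie) because no one is a knight.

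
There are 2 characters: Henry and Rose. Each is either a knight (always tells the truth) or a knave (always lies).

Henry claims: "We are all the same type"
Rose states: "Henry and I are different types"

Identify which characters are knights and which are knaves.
Henry is a knave.
Rose is a knight.

Verification:
- Henry (knave) says "We are all the same type" - this is FALSE (a lie) because Rose is a knight and Henry is a knave.
- Rose (knight) says "Henry and I are different types" - this is TRUE because Rose is a knight and Henry is a knave.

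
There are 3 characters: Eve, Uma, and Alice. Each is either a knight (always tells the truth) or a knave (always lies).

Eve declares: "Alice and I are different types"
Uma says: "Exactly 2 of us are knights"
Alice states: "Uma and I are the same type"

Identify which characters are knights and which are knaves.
Eve is a knight.
Uma is a knight.
Alice is a knave.

Verification:
- Eve (knight) says "Alice and I are different types" - this is TRUE because Eve is a knight and Alice is a knave.
- Uma (knight) says "Exactly 2 of us are knights" - this is TRUE because there are 2 knights.
- Alice (knave) says "Uma and I are the same type" - this is FALSE (a lie) because Alice is a knave and Uma is a knight.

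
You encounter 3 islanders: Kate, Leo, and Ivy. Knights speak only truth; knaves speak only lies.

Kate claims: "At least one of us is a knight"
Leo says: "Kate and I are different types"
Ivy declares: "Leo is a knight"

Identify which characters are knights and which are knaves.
Kate is a knave.
Leo is a knave.
Ivy is a knave.

Verification:
- Kate (knave) says "At least one of us is a knight" - this is FALSE (a lie) because no one is a knight.
- Leo (knave) says "Kate and I are different types" - this is FALSE (a lie) because Leo is a knave and Kate is a knave.
- Ivy (knave) says "Leo is a knight" - this is FALSE (a lie) because Leo is a knave.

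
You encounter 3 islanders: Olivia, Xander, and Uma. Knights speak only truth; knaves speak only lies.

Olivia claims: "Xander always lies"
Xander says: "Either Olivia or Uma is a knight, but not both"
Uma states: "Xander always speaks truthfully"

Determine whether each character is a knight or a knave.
Olivia is a knave.
Xander is a knight.
Uma is a knight.

Verification:
- Olivia (knave) says "Xander always lies" - this is FALSE (a lie) because Xander is a knight.
- Xander (knight) says "Either Olivia or Uma is a knight, but not both" - this is TRUE because Olivia is a knave and Uma is a knight.
- Uma (knight) says "Xander always speaks truthfully" - this is TRUE because Xander is a knight.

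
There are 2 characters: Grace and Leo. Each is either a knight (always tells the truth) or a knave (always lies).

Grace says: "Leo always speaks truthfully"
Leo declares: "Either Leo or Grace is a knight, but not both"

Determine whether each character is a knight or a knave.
Grace is a knave.
Leo is a knave.

Verification:
- Grace (knave) says "Leo always speaks truthfully" - this is FALSE (a lie) because Leo is a knave.
- Leo (knave) says "Either Leo or Grace is a knight, but not both" - this is FALSE (a lie) because Leo is a knave and Grace is a knave.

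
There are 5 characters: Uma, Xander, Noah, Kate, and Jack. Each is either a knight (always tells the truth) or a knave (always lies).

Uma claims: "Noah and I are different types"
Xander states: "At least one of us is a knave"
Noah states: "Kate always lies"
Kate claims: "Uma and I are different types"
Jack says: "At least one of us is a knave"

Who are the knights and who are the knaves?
Uma is a knave.
Xander is a knight.
Noah is a knave.
Kate is a knight.
Jack is a knight.

Verification:
- Uma (knave) says "Noah and I are different types" - this is FALSE (a lie) because Uma is a knave and Noah is a knave.
- Xander (knight) says "At least one of us is a knave" - this is TRUE because Uma and Noah are knaves.
- Noah (knave) says "Kate always lies" - this is FALSE (a lie) because Kate is a knight.
- Kate (knight) says "Uma and I are different types" - this is TRUE because Kate is a knight and Uma is a knave.
- Jack (knight) says "At least one of us is a knave" - this is TRUE because Uma and Noah are knaves.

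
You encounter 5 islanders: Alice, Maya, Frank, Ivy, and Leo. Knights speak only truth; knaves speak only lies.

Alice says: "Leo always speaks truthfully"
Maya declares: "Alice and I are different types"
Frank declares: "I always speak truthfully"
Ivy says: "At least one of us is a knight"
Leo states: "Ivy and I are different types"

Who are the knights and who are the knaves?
Alice is a knave.
Maya is a knave.
Frank is a knave.
Ivy is a knave.
Leo is a knave.

Verification:
- Alice (knave) says "Leo always speaks truthfully" - this is FALSE (a lie) because Leo is a knave.
- Maya (knave) says "Alice and I are different types" - this is FALSE (a lie) because Maya is a knave and Alice is a knave.
- Frank (knave) says "I always speak truthfully" - this is FALSE (a lie) because Frank is a knave.
- Ivy (knave) says "At least one of us is a knight" - this is FALSE (a lie) because no one is a knight.
- Leo (knave) says "Ivy and I are different types" - this is FALSE (a lie) because Leo is a knave and Ivy is a knave.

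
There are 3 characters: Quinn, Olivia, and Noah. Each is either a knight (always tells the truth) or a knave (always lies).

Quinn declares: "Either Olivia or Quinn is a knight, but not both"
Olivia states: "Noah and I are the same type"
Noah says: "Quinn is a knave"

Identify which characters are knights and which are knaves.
Quinn is a knave.
Olivia is a knave.
Noah is a knight.

Verification:
- Quinn (knave) says "Either Olivia or Quinn is a knight, but not both" - this is FALSE (a lie) because Olivia is a knave and Quinn is a knave.
- Olivia (knave) says "Noah and I are the same type" - this is FALSE (a lie) because Olivia is a knave and Noah is a knight.
- Noah (knight) says "Quinn is a knave" - this is TRUE because Quinn is a knave.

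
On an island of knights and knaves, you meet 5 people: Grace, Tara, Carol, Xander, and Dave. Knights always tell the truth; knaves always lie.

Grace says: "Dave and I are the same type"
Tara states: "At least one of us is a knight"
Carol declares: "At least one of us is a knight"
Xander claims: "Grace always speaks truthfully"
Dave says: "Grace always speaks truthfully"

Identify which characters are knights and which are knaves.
Grace is a knight.
Tara is a knight.
Carol is a knight.
Xander is a knight.
Dave is a knight.

Verification:
- Grace (knight) says "Dave and I are the same type" - this is TRUE because Grace is a knight and Dave is a knight.
- Tara (knight) says "At least one of us is a knight" - this is TRUE because Grace, Tara, Carol, Xander, and Dave are knights.
- Carol (knight) says "At least one of us is a knight" - this is TRUE because Grace, Tara, Carol, Xander, and Dave are knights.
- Xander (knight) says "Grace always speaks truthfully" - this is TRUE because Grace is a knight.
- Dave (knight) says "Grace always speaks truthfully" - this is TRUE because Grace is a knight.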